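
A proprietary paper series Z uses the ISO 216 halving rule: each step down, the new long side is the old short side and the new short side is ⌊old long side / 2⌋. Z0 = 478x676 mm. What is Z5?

84 × 119 mm

Z1: ⌊676/2⌋ × 478 = 338 × 478 mm
Z2: ⌊478/2⌋ × 338 = 239 × 338 mm
Z3: ⌊338/2⌋ × 239 = 169 × 239 mm
Z4: ⌊239/2⌋ × 169 = 119 × 169 mm
Z5: ⌊169/2⌋ × 119 = 84 × 119 mm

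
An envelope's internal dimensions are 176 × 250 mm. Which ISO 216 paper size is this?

Aspect ratio 250/176 ≈ 1.420 — close to the ISO √2 ≈ 1.414.
In the B-series (B0 = 1000 × 1414 mm): B5 = 176 × 250 mm.

B5 (176 × 250 mm)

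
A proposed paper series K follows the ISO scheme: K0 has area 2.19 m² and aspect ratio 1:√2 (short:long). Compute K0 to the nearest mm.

1244 × 1760 mm

Let the short side be w mm. Then w · w√2 = 2.19 m² = 2,190,000 mm².
w² = 2,190,000/√2, so w ≈ 1244.4 mm; long side = w√2 ≈ 1759.9 mm.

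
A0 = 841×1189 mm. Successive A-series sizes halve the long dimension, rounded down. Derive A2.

A1: ⌊1189/2⌋ × 841 = 594 × 841 mm
A2: ⌊841/2⌋ × 594 = 420 × 594 mm

420 × 594 mm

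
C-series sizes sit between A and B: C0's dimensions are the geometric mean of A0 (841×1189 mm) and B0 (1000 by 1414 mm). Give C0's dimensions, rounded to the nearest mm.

917 × 1297 mm

Short: √(841 · 1000) = √841000 ≈ 917.1 mm.
Long: √(1189 · 1414) = √1681246 ≈ 1296.6 mm.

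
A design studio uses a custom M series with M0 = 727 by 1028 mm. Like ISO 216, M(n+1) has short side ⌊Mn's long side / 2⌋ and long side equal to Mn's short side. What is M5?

M1 = 514 × 727 mm (from M0 by 1 halving).
M2: ⌊727/2⌋ × 514 = 363 × 514 mm
M3: ⌊514/2⌋ × 363 = 257 × 363 mm
M4: ⌊363/2⌋ × 257 = 181 × 257 mm
M5: ⌊257/2⌋ × 181 = 128 × 181 mm

128 × 181 mm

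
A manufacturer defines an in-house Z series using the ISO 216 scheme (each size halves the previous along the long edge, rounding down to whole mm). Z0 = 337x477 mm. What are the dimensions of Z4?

Z1: ⌊477/2⌋ × 337 = 238 × 337 mm
Z2: ⌊337/2⌋ × 238 = 168 × 238 mm
Z3: ⌊238/2⌋ × 168 = 119 × 168 mm
Z4: ⌊168/2⌋ × 119 = 84 × 119 mm

84 × 119 mm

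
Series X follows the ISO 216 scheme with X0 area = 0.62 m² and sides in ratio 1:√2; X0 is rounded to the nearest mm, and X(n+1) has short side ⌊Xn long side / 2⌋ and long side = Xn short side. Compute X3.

Let X0's short side be w mm. w · w√2 = 0.62 m² = 620,000 mm², so w ≈ 662.1 mm and w√2 ≈ 936.4 mm → X0 = 662 × 936 mm.
X1: ⌊936/2⌋ × 662 = 468 × 662 mm
X2: ⌊662/2⌋ × 468 = 331 × 468 mm
X3: ⌊468/2⌋ × 331 = 234 × 331 mm

234 × 331 mm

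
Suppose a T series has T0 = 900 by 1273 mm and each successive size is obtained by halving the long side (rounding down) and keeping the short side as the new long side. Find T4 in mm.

225 × 318 mm

T1: ⌊1273/2⌋ × 900 = 636 × 900 mm
T2: ⌊900/2⌋ × 636 = 450 × 636 mm
T3: ⌊636/2⌋ × 450 = 318 × 450 mm
T4: ⌊450/2⌋ × 318 = 225 × 318 mm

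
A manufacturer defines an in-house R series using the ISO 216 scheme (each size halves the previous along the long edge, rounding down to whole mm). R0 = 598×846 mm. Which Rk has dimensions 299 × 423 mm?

R2

R0: 598 × 846 mm
R1: 423 × 598 mm
R2: 299 × 423 mm
R3: 211 × 299 mm
→ matches R2.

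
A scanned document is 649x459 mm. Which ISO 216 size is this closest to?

C2 (458 × 648 mm)

Aspect ratio 649/459 ≈ 1.414 — close to the ISO √2 ≈ 1.414.
In the C-series (envelope sizes, between A and B): C2 = 458 × 648 mm.
Off by 2 mm total — nearest standard size.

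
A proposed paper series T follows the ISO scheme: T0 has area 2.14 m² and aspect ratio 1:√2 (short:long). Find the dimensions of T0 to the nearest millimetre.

1230 × 1740 mm

Let the short side be w mm. Then w · w√2 = 2.14 m² = 2,140,000 mm².
w² = 2,140,000/√2, so w ≈ 1230.1 mm; long side = w√2 ≈ 1739.7 mm.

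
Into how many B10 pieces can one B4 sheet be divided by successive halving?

64

B4 = 250 × 353 mm; B10 = 31 × 44 mm.
Each halving step doubles the count; 6 steps from B4 to B10.
2^6 = 64.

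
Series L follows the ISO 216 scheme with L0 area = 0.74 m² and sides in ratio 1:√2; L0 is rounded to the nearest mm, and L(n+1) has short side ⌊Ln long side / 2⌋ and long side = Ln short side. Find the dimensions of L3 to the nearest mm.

255 × 361 mm

Let L0's short side be w mm. w · w√2 = 0.74 m² = 740,000 mm², so w ≈ 723.4 mm and w√2 ≈ 1023.0 mm → L0 = 723 × 1023 mm.
L1: ⌊1023/2⌋ × 723 = 511 × 723 mm
L2: ⌊723/2⌋ × 511 = 361 × 511 mm
L3: ⌊511/2⌋ × 361 = 255 × 361 mm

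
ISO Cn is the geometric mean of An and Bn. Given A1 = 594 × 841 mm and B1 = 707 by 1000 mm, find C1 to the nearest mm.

Short side: √(594 · 707) = √419958 ≈ 648.0 → 648 mm
Long side: √(841 · 1000) = √841000 ≈ 917.1 → 917 mm

648 × 917 mm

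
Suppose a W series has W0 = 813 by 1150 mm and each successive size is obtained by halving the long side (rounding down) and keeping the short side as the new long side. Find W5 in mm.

W1: ⌊1150/2⌋ × 813 = 575 × 813 mm
W2: ⌊813/2⌋ × 575 = 406 × 575 mm
W3: ⌊575/2⌋ × 406 = 287 × 406 mm
W4: ⌊406/2⌋ × 287 = 203 × 287 mm
W5: ⌊287/2⌋ × 203 = 143 × 203 mm

143 × 203 mm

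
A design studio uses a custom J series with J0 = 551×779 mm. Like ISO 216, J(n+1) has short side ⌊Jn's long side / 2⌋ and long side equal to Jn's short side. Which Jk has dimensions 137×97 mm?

J0: 551 × 779 mm
J1: 389 × 551 mm
J2: 275 × 389 mm
J3: 194 × 275 mm
J4: 137 × 194 mm
J5: 97 × 137 mm
J6: 68 × 97 mm
→ matches J5.

J5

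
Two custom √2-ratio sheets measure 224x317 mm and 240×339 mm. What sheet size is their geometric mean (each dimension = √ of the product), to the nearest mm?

Short side: √(224 · 240) = √53760 ≈ 231.9 → 232 mm
Long side: √(317 · 339) = √107463 ≈ 327.8 → 328 mm

232 × 328 mm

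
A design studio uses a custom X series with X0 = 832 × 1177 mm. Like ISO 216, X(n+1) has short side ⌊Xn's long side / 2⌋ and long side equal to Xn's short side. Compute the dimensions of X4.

X1: ⌊1177/2⌋ × 832 = 588 × 832 mm
X2: ⌊832/2⌋ × 588 = 416 × 588 mm
X3: ⌊588/2⌋ × 416 = 294 × 416 mm
X4: ⌊416/2⌋ × 294 = 208 × 294 mm

208 × 294 mm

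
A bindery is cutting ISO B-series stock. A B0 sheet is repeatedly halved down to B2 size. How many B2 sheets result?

4

B0 = 1000 × 1414 mm; B2 = 500 × 707 mm.
Each halving step doubles the count; 2 steps from B0 to B2.
2^2 = 4.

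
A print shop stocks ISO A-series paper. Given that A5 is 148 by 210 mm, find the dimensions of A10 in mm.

26 × 37 mm

A6: ⌊210/2⌋ × 148 = 105 × 148 mm
A7: ⌊148/2⌋ × 105 = 74 × 105 mm
A8: ⌊105/2⌋ × 74 = 52 × 74 mm
A9: ⌊74/2⌋ × 52 = 37 × 52 mm
A10: ⌊52/2⌋ × 37 = 26 × 37 mm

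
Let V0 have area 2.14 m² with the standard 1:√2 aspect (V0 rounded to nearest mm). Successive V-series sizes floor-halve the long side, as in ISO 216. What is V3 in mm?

Let V0's short side be w mm. w · w√2 = 2.14 m² = 2,140,000 mm², so w ≈ 1230.1 mm and w√2 ≈ 1739.7 mm → V0 = 1230 × 1740 mm.
V1: ⌊1740/2⌋ × 1230 = 870 × 1230 mm
V2: ⌊1230/2⌋ × 870 = 615 × 870 mm
V3: ⌊870/2⌋ × 615 = 435 × 615 mm

435 × 615 mm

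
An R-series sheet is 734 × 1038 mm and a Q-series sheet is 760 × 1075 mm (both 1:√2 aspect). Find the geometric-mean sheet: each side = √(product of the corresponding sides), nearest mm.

747 × 1056 mm

Short side: √(734 · 760) = √557840 ≈ 746.9 → 747 mm
Long side: √(1038 · 1075) = √1115850 ≈ 1056.3 → 1056 mm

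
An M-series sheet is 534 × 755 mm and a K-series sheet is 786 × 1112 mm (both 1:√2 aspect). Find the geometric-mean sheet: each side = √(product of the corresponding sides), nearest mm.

648 × 916 mm

Short side: √(534 · 786) = √419724 ≈ 647.9 → 648 mm
Long side: √(755 · 1112) = √839560 ≈ 916.3 → 916 mm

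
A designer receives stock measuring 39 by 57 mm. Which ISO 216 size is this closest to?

Aspect ratio 57/39 ≈ 1.462 (ISO target is √2 ≈ 1.414).
In the C-series (envelope sizes, between A and B): C9 = 40 × 57 mm.
Off by 1 mm total — nearest standard size.

C9 (40 × 57 mm)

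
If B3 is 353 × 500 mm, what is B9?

B4: ⌊500/2⌋ × 353 = 250 × 353 mm
B5: ⌊353/2⌋ × 250 = 176 × 250 mm
B6: ⌊250/2⌋ × 176 = 125 × 176 mm
B7: ⌊176/2⌋ × 125 = 88 × 125 mm
B8: ⌊125/2⌋ × 88 = 62 × 88 mm
B9: ⌊88/2⌋ × 62 = 44 × 62 mm

44 × 62 mm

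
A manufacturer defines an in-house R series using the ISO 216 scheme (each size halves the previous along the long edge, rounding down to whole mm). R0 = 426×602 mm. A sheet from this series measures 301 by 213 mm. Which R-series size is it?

R2

R0: 426 × 602 mm
R1: 301 × 426 mm
R2: 213 × 301 mm
R3: 150 × 213 mm
→ matches R2.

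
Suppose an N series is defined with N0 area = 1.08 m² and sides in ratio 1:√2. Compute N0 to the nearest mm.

Let the short side be w mm. Then w · w√2 = 1.08 m² = 1,080,000 mm².
w² = 1,080,000/√2, so w ≈ 873.9 mm; long side = w√2 ≈ 1235.9 mm.

874 × 1236 mm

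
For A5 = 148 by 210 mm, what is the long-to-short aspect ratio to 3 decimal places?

1.419

210 / 148 = 1.419
ISO 216 targets √2 ≈ 1.414; the +0.005 deviation is from mm rounding.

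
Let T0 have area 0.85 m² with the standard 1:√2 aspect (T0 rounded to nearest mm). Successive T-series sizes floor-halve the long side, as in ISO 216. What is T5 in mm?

137 × 193 mm

Let T0's short side be w mm. w · w√2 = 0.85 m² = 850,000 mm², so w ≈ 775.3 mm and w√2 ≈ 1096.4 mm → T0 = 775 × 1096 mm.
T1: ⌊1096/2⌋ × 775 = 548 × 775 mm
T2: ⌊775/2⌋ × 548 = 387 × 548 mm
T3: ⌊548/2⌋ × 387 = 274 × 387 mm
T4: ⌊387/2⌋ × 274 = 193 × 274 mm
T5: ⌊274/2⌋ × 193 = 137 × 193 mm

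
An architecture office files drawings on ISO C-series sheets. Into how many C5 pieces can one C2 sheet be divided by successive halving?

8

C2 = 458 × 648 mm; C5 = 162 × 229 mm.
Each halving step doubles the count; 3 steps from C2 to C5.
2^3 = 8.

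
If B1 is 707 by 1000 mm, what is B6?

B2: ⌊1000/2⌋ × 707 = 500 × 707 mm
B3: ⌊707/2⌋ × 500 = 353 × 500 mm
B4: ⌊500/2⌋ × 353 = 250 × 353 mm
B5: ⌊353/2⌋ × 250 = 176 × 250 mm
B6: ⌊250/2⌋ × 176 = 125 × 176 mm

125 × 176 mm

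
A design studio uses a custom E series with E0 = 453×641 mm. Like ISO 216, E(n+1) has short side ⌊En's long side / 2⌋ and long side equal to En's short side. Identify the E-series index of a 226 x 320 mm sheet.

E2

E0: 453 × 641 mm
E1: 320 × 453 mm
E2: 226 × 320 mm
E3: 160 × 226 mm
→ matches E2.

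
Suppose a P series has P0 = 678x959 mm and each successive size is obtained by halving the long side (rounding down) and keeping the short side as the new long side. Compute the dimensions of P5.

119 × 169 mm

P1: ⌊959/2⌋ × 678 = 479 × 678 mm
P2: ⌊678/2⌋ × 479 = 339 × 479 mm
P3: ⌊479/2⌋ × 339 = 239 × 339 mm
P4: ⌊339/2⌋ × 239 = 169 × 239 mm
P5: ⌊239/2⌋ × 169 = 119 × 169 mm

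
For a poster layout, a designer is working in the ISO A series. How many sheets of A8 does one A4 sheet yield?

Each ISO step halves the sheet: 1 × A4 → 2 × A5 → 4 × A6 → 8 × A7 → …
From A4 to A8 is 4 halving steps: 2^4 = 16.

16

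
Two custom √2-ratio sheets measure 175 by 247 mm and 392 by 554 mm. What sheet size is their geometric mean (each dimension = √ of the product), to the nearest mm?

Short side: √(175 · 392) = √68600 ≈ 261.9 → 262 mm
Long side: √(247 · 554) = √136838 ≈ 369.9 → 370 mm

262 × 370 mm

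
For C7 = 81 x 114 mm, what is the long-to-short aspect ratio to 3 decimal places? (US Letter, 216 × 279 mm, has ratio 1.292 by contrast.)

1.407

114 / 81 = 1.407
ISO 216 targets √2 ≈ 1.414; the -0.007 deviation is from mm rounding.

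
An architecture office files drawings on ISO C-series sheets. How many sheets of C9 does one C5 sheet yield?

16

C5 = 162 × 229 mm; C9 = 40 × 57 mm.
Each halving step doubles the count; 4 steps from C5 to C9.
2^4 = 16.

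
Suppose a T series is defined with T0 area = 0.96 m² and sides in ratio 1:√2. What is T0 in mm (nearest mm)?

Let the short side be w mm. Then w · w√2 = 0.96 m² = 960,000 mm².
w² = 960,000/√2, so w ≈ 823.9 mm; long side = w√2 ≈ 1165.2 mm.

824 × 1165 mm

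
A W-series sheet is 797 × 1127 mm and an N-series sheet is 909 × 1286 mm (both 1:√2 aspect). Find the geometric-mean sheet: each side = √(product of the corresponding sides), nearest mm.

851 × 1204 mm

Short side: √(797 · 909) = √724473 ≈ 851.2 → 851 mm
Long side: √(1127 · 1286) = √1449322 ≈ 1203.9 → 1204 mm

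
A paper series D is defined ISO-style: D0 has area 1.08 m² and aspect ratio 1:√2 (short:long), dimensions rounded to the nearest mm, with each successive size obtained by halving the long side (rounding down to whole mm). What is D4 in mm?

218 × 309 mm

Let D0's short side be w mm. w · w√2 = 1.08 m² = 1,080,000 mm², so w ≈ 873.9 mm and w√2 ≈ 1235.9 mm → D0 = 874 × 1236 mm.
D1: ⌊1236/2⌋ × 874 = 618 × 874 mm
D2: ⌊874/2⌋ × 618 = 437 × 618 mm
D3: ⌊618/2⌋ × 437 = 309 × 437 mm
D4: ⌊437/2⌋ × 309 = 218 × 309 mm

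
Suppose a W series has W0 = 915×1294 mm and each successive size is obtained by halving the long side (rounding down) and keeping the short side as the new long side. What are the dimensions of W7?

W1 = 647 × 915 mm (from W0 by 1 halving).
W2: ⌊915/2⌋ × 647 = 457 × 647 mm
W3: ⌊647/2⌋ × 457 = 323 × 457 mm
W4: ⌊457/2⌋ × 323 = 228 × 323 mm
W5: ⌊323/2⌋ × 228 = 161 × 228 mm
W6: ⌊228/2⌋ × 161 = 114 × 161 mm
W7: ⌊161/2⌋ × 114 = 80 × 114 mm

80 × 114 mm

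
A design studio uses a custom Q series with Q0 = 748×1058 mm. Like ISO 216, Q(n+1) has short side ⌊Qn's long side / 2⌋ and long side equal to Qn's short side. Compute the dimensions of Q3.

Q1: ⌊1058/2⌋ × 748 = 529 × 748 mm
Q2: ⌊748/2⌋ × 529 = 374 × 529 mm
Q3: ⌊529/2⌋ × 374 = 264 × 374 mm

264 × 374 mm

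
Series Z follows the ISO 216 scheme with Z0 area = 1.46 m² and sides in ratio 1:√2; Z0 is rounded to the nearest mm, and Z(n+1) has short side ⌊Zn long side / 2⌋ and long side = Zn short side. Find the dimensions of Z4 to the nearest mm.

254 × 359 mm

Let Z0's short side be w mm. w · w√2 = 1.46 m² = 1,460,000 mm², so w ≈ 1016.1 mm and w√2 ≈ 1436.9 mm → Z0 = 1016 × 1437 mm.
Z1: ⌊1437/2⌋ × 1016 = 718 × 1016 mm
Z2: ⌊1016/2⌋ × 718 = 508 × 718 mm
Z3: ⌊718/2⌋ × 508 = 359 × 508 mm
Z4: ⌊508/2⌋ × 359 = 254 × 359 mm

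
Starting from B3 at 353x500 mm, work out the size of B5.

176 × 250 mm

B4: ⌊500/2⌋ × 353 = 250 × 353 mm
B5: ⌊353/2⌋ × 250 = 176 × 250 mm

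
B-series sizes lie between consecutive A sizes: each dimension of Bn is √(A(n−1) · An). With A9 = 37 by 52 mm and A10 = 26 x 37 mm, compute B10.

31 × 44 mm

Short side: √(37 · 26) = √962 ≈ 31.0 → 31 mm
Long side: √(52 · 37) = √1924 ≈ 43.9 → 44 mm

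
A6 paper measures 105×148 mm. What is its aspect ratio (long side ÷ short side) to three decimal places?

148 / 105 = 1.410
ISO 216 targets √2 ≈ 1.414; the -0.005 deviation is from mm rounding.

1.410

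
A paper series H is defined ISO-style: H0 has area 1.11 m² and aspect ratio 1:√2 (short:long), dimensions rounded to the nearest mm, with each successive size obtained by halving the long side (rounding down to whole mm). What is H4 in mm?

Let H0's short side be w mm. w · w√2 = 1.11 m² = 1,110,000 mm², so w ≈ 885.9 mm and w√2 ≈ 1252.9 mm → H0 = 886 × 1253 mm.
H1: ⌊1253/2⌋ × 886 = 626 × 886 mm
H2: ⌊886/2⌋ × 626 = 443 × 626 mm
H3: ⌊626/2⌋ × 443 = 313 × 443 mm
H4: ⌊443/2⌋ × 313 = 221 × 313 mm

221 × 313 mm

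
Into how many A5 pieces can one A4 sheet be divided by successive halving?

Each ISO step halves the sheet: 1 × A4 → 2 × A5
From A4 to A5 is 1 halving step: 2^1 = 2.

2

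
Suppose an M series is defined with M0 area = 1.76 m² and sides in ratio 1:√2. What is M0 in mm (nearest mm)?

1116 × 1578 mm

Let the short side be w mm. Then w · w√2 = 1.76 m² = 1,760,000 mm².
w² = 1,760,000/√2, so w ≈ 1115.6 mm; long side = w√2 ≈ 1577.7 mm.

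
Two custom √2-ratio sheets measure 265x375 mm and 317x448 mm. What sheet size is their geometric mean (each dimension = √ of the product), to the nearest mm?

290 × 410 mm

Short side: √(265 · 317) = √84005 ≈ 289.8 → 290 mm
Long side: √(375 · 448) = √168000 ≈ 409.9 → 410 mm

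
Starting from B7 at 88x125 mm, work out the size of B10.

31 × 44 mm

B8: ⌊125/2⌋ × 88 = 62 × 88 mm
B9: ⌊88/2⌋ × 62 = 44 × 62 mm
B10: ⌊62/2⌋ × 44 = 31 × 44 mm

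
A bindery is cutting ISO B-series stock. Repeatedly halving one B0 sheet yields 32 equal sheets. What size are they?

B5

32 = 2^5, so 5 halving steps.
B0 → B1 → … → B5 after 5 steps.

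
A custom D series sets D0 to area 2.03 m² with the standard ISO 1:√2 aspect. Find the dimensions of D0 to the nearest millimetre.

Let the short side be w mm. Then w · w√2 = 2.03 m² = 2,030,000 mm².
w² = 2,030,000/√2, so w ≈ 1198.1 mm; long side = w√2 ≈ 1694.4 mm.

1198 × 1694 mm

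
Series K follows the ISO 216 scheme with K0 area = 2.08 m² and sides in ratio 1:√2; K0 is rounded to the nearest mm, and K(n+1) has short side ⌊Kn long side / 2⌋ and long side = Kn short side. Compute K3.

428 × 606 mm

Let K0's short side be w mm. w · w√2 = 2.08 m² = 2,080,000 mm², so w ≈ 1212.8 mm and w√2 ≈ 1715.1 mm → K0 = 1213 × 1715 mm.
K1: ⌊1715/2⌋ × 1213 = 857 × 1213 mm
K2: ⌊1213/2⌋ × 857 = 606 × 857 mm
K3: ⌊857/2⌋ × 606 = 428 × 606 mm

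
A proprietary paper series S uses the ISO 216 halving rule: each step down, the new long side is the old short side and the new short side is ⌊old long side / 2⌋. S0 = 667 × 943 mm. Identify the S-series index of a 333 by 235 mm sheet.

S0: 667 × 943 mm
S1: 471 × 667 mm
S2: 333 × 471 mm
S3: 235 × 333 mm
S4: 166 × 235 mm
→ matches S3.

S3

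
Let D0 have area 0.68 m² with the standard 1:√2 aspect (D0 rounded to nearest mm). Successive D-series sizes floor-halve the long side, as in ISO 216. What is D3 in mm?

245 × 346 mm

Let D0's short side be w mm. w · w√2 = 0.68 m² = 680,000 mm², so w ≈ 693.4 mm and w√2 ≈ 980.6 mm → D0 = 693 × 981 mm.
D1: ⌊981/2⌋ × 693 = 490 × 693 mm
D2: ⌊693/2⌋ × 490 = 346 × 490 mm
D3: ⌊490/2⌋ × 346 = 245 × 346 mm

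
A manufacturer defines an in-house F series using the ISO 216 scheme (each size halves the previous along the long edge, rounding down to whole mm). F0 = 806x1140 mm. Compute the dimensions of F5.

142 × 201 mm

F1: ⌊1140/2⌋ × 806 = 570 × 806 mm
F2: ⌊806/2⌋ × 570 = 403 × 570 mm
F3: ⌊570/2⌋ × 403 = 285 × 403 mm
F4: ⌊403/2⌋ × 285 = 201 × 285 mm
F5: ⌊285/2⌋ × 201 = 142 × 201 mm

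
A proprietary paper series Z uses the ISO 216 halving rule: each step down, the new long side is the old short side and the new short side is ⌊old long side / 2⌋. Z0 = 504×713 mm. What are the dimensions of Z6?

Z1: ⌊713/2⌋ × 504 = 356 × 504 mm
Z2: ⌊504/2⌋ × 356 = 252 × 356 mm
Z3: ⌊356/2⌋ × 252 = 178 × 252 mm
Z4: ⌊252/2⌋ × 178 = 126 × 178 mm
Z5: ⌊178/2⌋ × 126 = 89 × 126 mm
Z6: ⌊126/2⌋ × 89 = 63 × 89 mm

63 × 89 mm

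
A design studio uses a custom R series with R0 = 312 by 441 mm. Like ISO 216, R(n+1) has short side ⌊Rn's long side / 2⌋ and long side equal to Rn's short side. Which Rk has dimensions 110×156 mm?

R0: 312 × 441 mm
R1: 220 × 312 mm
R2: 156 × 220 mm
R3: 110 × 156 mm
R4: 78 × 110 mm
→ matches R3.

R3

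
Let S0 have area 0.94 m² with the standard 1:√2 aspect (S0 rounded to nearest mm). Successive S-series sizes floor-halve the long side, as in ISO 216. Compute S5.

Let S0's short side be w mm. w · w√2 = 0.94 m² = 940,000 mm², so w ≈ 815.3 mm and w√2 ≈ 1153.0 mm → S0 = 815 × 1153 mm.
S1: ⌊1153/2⌋ × 815 = 576 × 815 mm
S2: ⌊815/2⌋ × 576 = 407 × 576 mm
S3: ⌊576/2⌋ × 407 = 288 × 407 mm
S4: ⌊407/2⌋ × 288 = 203 × 288 mm
S5: ⌊288/2⌋ × 203 = 144 × 203 mm

144 × 203 mm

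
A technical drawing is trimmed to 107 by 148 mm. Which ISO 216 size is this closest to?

A6 (105 × 148 mm)

Aspect ratio 148/107 ≈ 1.383 (ISO target is √2 ≈ 1.414).
In the A-series (A0 area = 1 m²): A6 = 105 × 148 mm.
Off by 2 mm total — nearest standard size.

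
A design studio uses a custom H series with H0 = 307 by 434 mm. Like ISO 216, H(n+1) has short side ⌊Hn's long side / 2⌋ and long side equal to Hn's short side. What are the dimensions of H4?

76 × 108 mm

H1: ⌊434/2⌋ × 307 = 217 × 307 mm
H2: ⌊307/2⌋ × 217 = 153 × 217 mm
H3: ⌊217/2⌋ × 153 = 108 × 153 mm
H4: ⌊153/2⌋ × 108 = 76 × 108 mm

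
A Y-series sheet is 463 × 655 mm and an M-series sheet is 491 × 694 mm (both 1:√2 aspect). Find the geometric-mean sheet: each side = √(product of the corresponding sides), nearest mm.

477 × 674 mm

Short side: √(463 · 491) = √227333 ≈ 476.8 → 477 mm
Long side: √(655 · 694) = √454570 ≈ 674.2 → 674 mm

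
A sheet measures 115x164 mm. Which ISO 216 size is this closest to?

C6 (114 × 162 mm)

Aspect ratio 164/115 ≈ 1.426 — close to the ISO √2 ≈ 1.414.
In the C-series (envelope sizes, between A and B): C6 = 114 × 162 mm.
Off by 3 mm total — nearest standard size.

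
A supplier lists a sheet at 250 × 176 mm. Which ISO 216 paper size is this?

Aspect ratio 250/176 ≈ 1.420 — close to the ISO √2 ≈ 1.414.
In the B-series (B0 = 1000 × 1414 mm): B5 = 176 × 250 mm.

B5 (176 × 250 mm)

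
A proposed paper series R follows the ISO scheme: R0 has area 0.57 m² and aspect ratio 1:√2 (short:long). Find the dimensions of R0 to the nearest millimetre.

Let the short side be w mm. Then w · w√2 = 0.57 m² = 570,000 mm².
w² = 570,000/√2, so w ≈ 634.9 mm; long side = w√2 ≈ 897.8 mm.

635 × 898 mm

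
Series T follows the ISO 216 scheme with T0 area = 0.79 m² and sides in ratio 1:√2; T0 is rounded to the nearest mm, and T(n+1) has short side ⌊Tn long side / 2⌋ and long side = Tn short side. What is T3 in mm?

264 × 373 mm

Let T0's short side be w mm. w · w√2 = 0.79 m² = 790,000 mm², so w ≈ 747.4 mm and w√2 ≈ 1057.0 mm → T0 = 747 × 1057 mm.
T1: ⌊1057/2⌋ × 747 = 528 × 747 mm
T2: ⌊747/2⌋ × 528 = 373 × 528 mm
T3: ⌊528/2⌋ × 373 = 264 × 373 mm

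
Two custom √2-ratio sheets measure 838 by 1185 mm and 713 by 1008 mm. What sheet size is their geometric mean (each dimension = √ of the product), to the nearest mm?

Short side: √(838 · 713) = √597494 ≈ 773.0 → 773 mm
Long side: √(1185 · 1008) = √1194480 ≈ 1092.9 → 1093 mm

773 × 1093 mm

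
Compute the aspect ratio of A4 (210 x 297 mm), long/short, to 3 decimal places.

297 / 210 = 1.414
Matches √2 ≈ 1.414 — the ISO 216 defining ratio.

1.414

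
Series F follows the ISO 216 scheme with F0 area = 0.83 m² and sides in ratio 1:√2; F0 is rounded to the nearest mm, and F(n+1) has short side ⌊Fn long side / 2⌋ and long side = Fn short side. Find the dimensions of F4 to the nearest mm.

191 × 270 mm

Let F0's short side be w mm. w · w√2 = 0.83 m² = 830,000 mm², so w ≈ 766.1 mm and w√2 ≈ 1083.4 mm → F0 = 766 × 1083 mm.
F1: ⌊1083/2⌋ × 766 = 541 × 766 mm
F2: ⌊766/2⌋ × 541 = 383 × 541 mm
F3: ⌊541/2⌋ × 383 = 270 × 383 mm
F4: ⌊383/2⌋ × 270 = 191 × 270 mm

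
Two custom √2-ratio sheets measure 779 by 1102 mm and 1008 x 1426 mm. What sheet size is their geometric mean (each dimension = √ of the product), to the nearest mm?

Short side: √(779 · 1008) = √785232 ≈ 886.1 → 886 mm
Long side: √(1102 · 1426) = √1571452 ≈ 1253.6 → 1254 mm

886 × 1254 mm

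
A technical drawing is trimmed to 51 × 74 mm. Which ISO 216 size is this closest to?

Aspect ratio 74/51 ≈ 1.451 (ISO target is √2 ≈ 1.414).
In the A-series (A0 area = 1 m²): A8 = 52 × 74 mm.
Off by 1 mm total — nearest standard size.

A8 (52 × 74 mm)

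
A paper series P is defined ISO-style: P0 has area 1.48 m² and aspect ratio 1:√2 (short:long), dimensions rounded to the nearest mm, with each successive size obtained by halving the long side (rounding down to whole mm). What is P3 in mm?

361 × 511 mm

Let P0's short side be w mm. w · w√2 = 1.48 m² = 1,480,000 mm², so w ≈ 1023.0 mm and w√2 ≈ 1446.7 mm → P0 = 1023 × 1447 mm.
P1: ⌊1447/2⌋ × 1023 = 723 × 1023 mm
P2: ⌊1023/2⌋ × 723 = 511 × 723 mm
P3: ⌊723/2⌋ × 511 = 361 × 511 mm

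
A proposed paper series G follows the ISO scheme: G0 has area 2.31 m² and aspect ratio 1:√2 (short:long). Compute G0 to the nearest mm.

Let the short side be w mm. Then w · w√2 = 2.31 m² = 2,310,000 mm².
w² = 2,310,000/√2, so w ≈ 1278.1 mm; long side = w√2 ≈ 1807.4 mm.

1278 × 1807 mm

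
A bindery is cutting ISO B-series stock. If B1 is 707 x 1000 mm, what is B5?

176 × 250 mm

B2: ⌊1000/2⌋ × 707 = 500 × 707 mm
B3: ⌊707/2⌋ × 500 = 353 × 500 mm
B4: ⌊500/2⌋ × 353 = 250 × 353 mm
B5: ⌊353/2⌋ × 250 = 176 × 250 mm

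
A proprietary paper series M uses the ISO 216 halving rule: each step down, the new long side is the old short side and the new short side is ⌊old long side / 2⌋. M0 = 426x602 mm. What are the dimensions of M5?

75 × 106 mm

M1: ⌊602/2⌋ × 426 = 301 × 426 mm
M2: ⌊426/2⌋ × 301 = 213 × 301 mm
M3: ⌊301/2⌋ × 213 = 150 × 213 mm
M4: ⌊213/2⌋ × 150 = 106 × 150 mm
M5: ⌊150/2⌋ × 106 = 75 × 106 mm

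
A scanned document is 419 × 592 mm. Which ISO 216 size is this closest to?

Aspect ratio 592/419 ≈ 1.413 — close to the ISO √2 ≈ 1.414.
In the A-series (A0 area = 1 m²): A2 = 420 × 594 mm.
Off by 3 mm total — nearest standard size.

A2 (420 × 594 mm)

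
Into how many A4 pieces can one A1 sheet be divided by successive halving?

A1 = 594 × 841 mm; A4 = 210 × 297 mm.
Each halving step doubles the count; 3 steps from A1 to A4.
2^3 = 8.

8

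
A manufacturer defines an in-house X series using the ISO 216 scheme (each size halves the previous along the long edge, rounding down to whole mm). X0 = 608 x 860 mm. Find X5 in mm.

107 × 152 mm

X1 = 430 × 608 mm (from X0 by 1 halving).
X2: ⌊608/2⌋ × 430 = 304 × 430 mm
X3: ⌊430/2⌋ × 304 = 215 × 304 mm
X4: ⌊304/2⌋ × 215 = 152 × 215 mm
X5: ⌊215/2⌋ × 152 = 107 × 152 mm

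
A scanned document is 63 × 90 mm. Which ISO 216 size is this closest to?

B8 (62 × 88 mm)

Aspect ratio 90/63 ≈ 1.429 — close to the ISO √2 ≈ 1.414.
In the B-series (B0 = 1000 × 1414 mm): B8 = 62 × 88 mm.
Off by 3 mm total — nearest standard size.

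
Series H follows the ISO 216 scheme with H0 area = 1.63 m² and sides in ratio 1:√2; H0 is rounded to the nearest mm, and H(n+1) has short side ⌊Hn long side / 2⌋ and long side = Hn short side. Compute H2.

537 × 759 mm

Let H0's short side be w mm. w · w√2 = 1.63 m² = 1,630,000 mm², so w ≈ 1073.6 mm and w√2 ≈ 1518.3 mm → H0 = 1074 × 1518 mm.
H1: ⌊1518/2⌋ × 1074 = 759 × 1074 mm
H2: ⌊1074/2⌋ × 759 = 537 × 759 mm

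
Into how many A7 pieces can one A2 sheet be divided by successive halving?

32

Each ISO step halves the sheet: 1 × A2 → 2 × A3 → 4 × A4 → 8 × A5 → …
From A2 to A7 is 5 halving steps: 2^5 = 32.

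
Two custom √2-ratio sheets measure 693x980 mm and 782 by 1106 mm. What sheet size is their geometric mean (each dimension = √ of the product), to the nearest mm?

Short side: √(693 · 782) = √541926 ≈ 736.2 → 736 mm
Long side: √(980 · 1106) = √1083880 ≈ 1041.1 → 1041 mm

736 × 1041 mm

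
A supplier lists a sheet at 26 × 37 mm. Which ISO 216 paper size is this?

Aspect ratio 37/26 ≈ 1.423 — close to the ISO √2 ≈ 1.414.
In the A-series (A0 area = 1 m²): A10 = 26 × 37 mm.

A10 (26 × 37 mm)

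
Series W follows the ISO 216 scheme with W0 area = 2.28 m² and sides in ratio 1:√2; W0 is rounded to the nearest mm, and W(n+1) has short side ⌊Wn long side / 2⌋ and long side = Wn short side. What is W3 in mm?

Let W0's short side be w mm. w · w√2 = 2.28 m² = 2,280,000 mm², so w ≈ 1269.7 mm and w√2 ≈ 1795.7 mm → W0 = 1270 × 1796 mm.
W1: ⌊1796/2⌋ × 1270 = 898 × 1270 mm
W2: ⌊1270/2⌋ × 898 = 635 × 898 mm
W3: ⌊898/2⌋ × 635 = 449 × 635 mm

449 × 635 mm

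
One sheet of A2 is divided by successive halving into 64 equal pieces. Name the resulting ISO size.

64 = 2^6, so 6 halving steps.
A2 → A3 → … → A8 after 6 steps.

A8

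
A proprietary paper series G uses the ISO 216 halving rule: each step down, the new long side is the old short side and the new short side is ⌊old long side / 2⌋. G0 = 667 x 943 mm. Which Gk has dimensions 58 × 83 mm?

G7

G0: 667 × 943 mm
G1: 471 × 667 mm
G2: 333 × 471 mm
G3: 235 × 333 mm
G4: 166 × 235 mm
G5: 117 × 166 mm
G6: 83 × 117 mm
G7: 58 × 83 mm
G8: 41 × 58 mm
→ matches G7.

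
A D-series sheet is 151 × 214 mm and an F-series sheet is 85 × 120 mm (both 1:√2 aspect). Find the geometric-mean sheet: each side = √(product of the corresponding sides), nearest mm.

113 × 160 mm

Short side: √(151 · 85) = √12835 ≈ 113.3 → 113 mm
Long side: √(214 · 120) = √25680 ≈ 160.2 → 160 mm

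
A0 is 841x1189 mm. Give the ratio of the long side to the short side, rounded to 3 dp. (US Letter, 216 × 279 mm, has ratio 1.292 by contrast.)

1.414

1189 / 841 = 1.414
Matches √2 ≈ 1.414 — the ISO 216 defining ratio.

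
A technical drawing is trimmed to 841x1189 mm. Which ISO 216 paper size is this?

A0 (841 × 1189 mm)

Aspect ratio 1189/841 ≈ 1.414 — close to the ISO √2 ≈ 1.414.
In the A-series (A0 area = 1 m²): A0 = 841 × 1189 mm.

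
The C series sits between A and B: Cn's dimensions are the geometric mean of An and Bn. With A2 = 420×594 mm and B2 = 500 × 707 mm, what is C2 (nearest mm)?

458 × 648 mm

Short side: √(420 · 500) = √210000 ≈ 458.3 → 458 mm
Long side: √(594 · 707) = √419958 ≈ 648.0 → 648 mm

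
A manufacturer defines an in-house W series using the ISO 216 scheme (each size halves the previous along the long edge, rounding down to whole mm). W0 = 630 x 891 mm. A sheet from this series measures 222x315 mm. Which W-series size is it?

W0: 630 × 891 mm
W1: 445 × 630 mm
W2: 315 × 445 mm
W3: 222 × 315 mm
W4: 157 × 222 mm
→ matches W3.

W3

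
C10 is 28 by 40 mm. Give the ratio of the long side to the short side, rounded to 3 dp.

1.429

40 / 28 = 1.429
ISO 216 targets √2 ≈ 1.414; the +0.014 deviation is from mm rounding.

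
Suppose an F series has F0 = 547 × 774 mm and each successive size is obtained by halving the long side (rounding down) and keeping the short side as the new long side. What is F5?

96 × 136 mm

F1 = 387 × 547 mm (from F0 by 1 halving).
F2: ⌊547/2⌋ × 387 = 273 × 387 mm
F3: ⌊387/2⌋ × 273 = 193 × 273 mm
F4: ⌊273/2⌋ × 193 = 136 × 193 mm
F5: ⌊193/2⌋ × 136 = 96 × 136 mm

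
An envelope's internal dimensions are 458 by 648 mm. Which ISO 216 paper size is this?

Aspect ratio 648/458 ≈ 1.415 — close to the ISO √2 ≈ 1.414.
In the C-series (envelope sizes, between A and B): C2 = 458 × 648 mm.

C2 (458 × 648 mm)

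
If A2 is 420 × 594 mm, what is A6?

A3: ⌊594/2⌋ × 420 = 297 × 420 mm
A4: ⌊420/2⌋ × 297 = 210 × 297 mm
A5: ⌊297/2⌋ × 210 = 148 × 210 mm
A6: ⌊210/2⌋ × 148 = 105 × 148 mm

105 × 148 mm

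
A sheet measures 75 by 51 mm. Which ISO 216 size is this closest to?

A8 (52 × 74 mm)

Aspect ratio 75/51 ≈ 1.471 (ISO target is √2 ≈ 1.414).
In the A-series (A0 area = 1 m²): A8 = 52 × 74 mm.
Off by 2 mm total — nearest standard size.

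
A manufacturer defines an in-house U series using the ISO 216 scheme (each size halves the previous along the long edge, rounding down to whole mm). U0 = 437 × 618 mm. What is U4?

U1: ⌊618/2⌋ × 437 = 309 × 437 mm
U2: ⌊437/2⌋ × 309 = 218 × 309 mm
U3: ⌊309/2⌋ × 218 = 154 × 218 mm
U4: ⌊218/2⌋ × 154 = 109 × 154 mm

109 × 154 mm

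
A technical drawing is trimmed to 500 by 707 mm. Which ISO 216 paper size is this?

Aspect ratio 707/500 ≈ 1.414 — close to the ISO √2 ≈ 1.414.
In the B-series (B0 = 1000 × 1414 mm): B2 = 500 × 707 mm.

B2 (500 × 707 mm)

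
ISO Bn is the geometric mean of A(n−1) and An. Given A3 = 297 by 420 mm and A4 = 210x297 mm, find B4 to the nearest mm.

Short side: √(297 · 210) = √62370 ≈ 249.7 → 250 mm
Long side: √(420 · 297) = √124740 ≈ 353.2 → 353 mm

250 × 353 mm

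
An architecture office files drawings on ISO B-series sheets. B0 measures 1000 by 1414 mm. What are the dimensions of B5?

176 × 250 mm

B1: ⌊1414/2⌋ × 1000 = 707 × 1000 mm
B2: ⌊1000/2⌋ × 707 = 500 × 707 mm
B3: ⌊707/2⌋ × 500 = 353 × 500 mm
B4: ⌊500/2⌋ × 353 = 250 × 353 mm
B5: ⌊353/2⌋ × 250 = 176 × 250 mm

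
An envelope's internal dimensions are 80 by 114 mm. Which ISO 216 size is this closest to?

Aspect ratio 114/80 ≈ 1.425 — close to the ISO √2 ≈ 1.414.
In the C-series (envelope sizes, between A and B): C7 = 81 × 114 mm.
Off by 1 mm total — nearest standard size.

C7 (81 × 114 mm)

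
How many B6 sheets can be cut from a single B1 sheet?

Each ISO step halves the sheet: 1 × B1 → 2 × B2 → 4 × B3 → 8 × B4 → …
From B1 to B6 is 5 halving steps: 2^5 = 32.

32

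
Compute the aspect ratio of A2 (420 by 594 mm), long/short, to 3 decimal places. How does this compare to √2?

594 / 420 = 1.414
Matches √2 ≈ 1.414 — the ISO 216 defining ratio.

1.414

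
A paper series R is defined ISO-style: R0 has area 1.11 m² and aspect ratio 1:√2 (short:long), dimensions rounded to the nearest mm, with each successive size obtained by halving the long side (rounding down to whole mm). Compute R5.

Let R0's short side be w mm. w · w√2 = 1.11 m² = 1,110,000 mm², so w ≈ 885.9 mm and w√2 ≈ 1252.9 mm → R0 = 886 × 1253 mm.
R1: ⌊1253/2⌋ × 886 = 626 × 886 mm
R2: ⌊886/2⌋ × 626 = 443 × 626 mm
R3: ⌊626/2⌋ × 443 = 313 × 443 mm
R4: ⌊443/2⌋ × 313 = 221 × 313 mm
R5: ⌊313/2⌋ × 221 = 156 × 221 mm

156 × 221 mm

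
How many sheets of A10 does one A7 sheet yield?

8

A7 = 74 × 105 mm; A10 = 26 × 37 mm.
Each halving step doubles the count; 3 steps from A7 to A10.
2^3 = 8.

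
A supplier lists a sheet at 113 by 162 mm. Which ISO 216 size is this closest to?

C6 (114 × 162 mm)

Aspect ratio 162/113 ≈ 1.434 (ISO target is √2 ≈ 1.414).
In the C-series (envelope sizes, between A and B): C6 = 114 × 162 mm.
Off by 1 mm total — nearest standard size.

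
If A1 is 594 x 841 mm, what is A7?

74 × 105 mm

A2: ⌊841/2⌋ × 594 = 420 × 594 mm
A3: ⌊594/2⌋ × 420 = 297 × 420 mm
A4: ⌊420/2⌋ × 297 = 210 × 297 mm
A5: ⌊297/2⌋ × 210 = 148 × 210 mm
A6: ⌊210/2⌋ × 148 = 105 × 148 mm
A7: ⌊148/2⌋ × 105 = 74 × 105 mm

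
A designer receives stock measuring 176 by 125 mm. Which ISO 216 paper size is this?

B6 (125 × 176 mm)

Aspect ratio 176/125 ≈ 1.408 — close to the ISO √2 ≈ 1.414.
In the B-series (B0 = 1000 × 1414 mm): B6 = 125 × 176 mm.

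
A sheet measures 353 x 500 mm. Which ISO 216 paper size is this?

B3 (353 × 500 mm)

Aspect ratio 500/353 ≈ 1.416 — close to the ISO √2 ≈ 1.414.
In the B-series (B0 = 1000 × 1414 mm): B3 = 353 × 500 mm.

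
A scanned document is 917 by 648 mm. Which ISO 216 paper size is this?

C1 (648 × 917 mm)

Aspect ratio 917/648 ≈ 1.415 — close to the ISO √2 ≈ 1.414.
In the C-series (envelope sizes, between A and B): C1 = 648 × 917 mm.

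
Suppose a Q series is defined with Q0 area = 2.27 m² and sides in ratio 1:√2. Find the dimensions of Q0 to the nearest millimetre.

Let the short side be w mm. Then w · w√2 = 2.27 m² = 2,270,000 mm².
w² = 2,270,000/√2, so w ≈ 1266.9 mm; long side = w√2 ≈ 1791.7 mm.

1267 × 1792 mm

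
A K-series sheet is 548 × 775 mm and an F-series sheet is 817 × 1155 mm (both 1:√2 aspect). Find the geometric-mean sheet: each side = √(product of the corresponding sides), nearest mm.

Short side: √(548 · 817) = √447716 ≈ 669.1 → 669 mm
Long side: √(775 · 1155) = √895125 ≈ 946.1 → 946 mm

669 × 946 mm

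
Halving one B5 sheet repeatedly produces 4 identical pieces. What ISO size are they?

B7

4 = 2^2, so 2 halving steps.
B5 → B6 → … → B7 after 2 steps.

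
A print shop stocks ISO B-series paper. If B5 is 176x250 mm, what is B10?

B6: ⌊250/2⌋ × 176 = 125 × 176 mm
B7: ⌊176/2⌋ × 125 = 88 × 125 mm
B8: ⌊125/2⌋ × 88 = 62 × 88 mm
B9: ⌊88/2⌋ × 62 = 44 × 62 mm
B10: ⌊62/2⌋ × 44 = 31 × 44 mm

31 × 44 mm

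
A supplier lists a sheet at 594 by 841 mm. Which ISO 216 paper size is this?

Aspect ratio 841/594 ≈ 1.416 — close to the ISO √2 ≈ 1.414.
In the A-series (A0 area = 1 m²): A1 = 594 × 841 mm.

A1 (594 × 841 mm)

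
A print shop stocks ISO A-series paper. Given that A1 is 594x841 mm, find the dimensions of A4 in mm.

A2: ⌊841/2⌋ × 594 = 420 × 594 mm
A3: ⌊594/2⌋ × 420 = 297 × 420 mm
A4: ⌊420/2⌋ × 297 = 210 × 297 mm

210 × 297 mm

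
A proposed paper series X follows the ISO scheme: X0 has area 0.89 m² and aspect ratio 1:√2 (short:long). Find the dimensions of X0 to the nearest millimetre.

Let the short side be w mm. Then w · w√2 = 0.89 m² = 890,000 mm².
w² = 890,000/√2, so w ≈ 793.3 mm; long side = w√2 ≈ 1121.9 mm.

793 × 1122 mm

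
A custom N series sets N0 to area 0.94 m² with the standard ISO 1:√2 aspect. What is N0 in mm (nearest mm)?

Let the short side be w mm. Then w · w√2 = 0.94 m² = 940,000 mm².
w² = 940,000/√2, so w ≈ 815.3 mm; long side = w√2 ≈ 1153.0 mm.

815 × 1153 mm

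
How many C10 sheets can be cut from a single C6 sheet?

16

Each ISO step halves the sheet: 1 × C6 → 2 × C7 → 4 × C8 → 8 × C9 → …
From C6 to C10 is 4 halving steps: 2^4 = 16.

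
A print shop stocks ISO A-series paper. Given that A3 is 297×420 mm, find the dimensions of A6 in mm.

A4: ⌊420/2⌋ × 297 = 210 × 297 mm
A5: ⌊297/2⌋ × 210 = 148 × 210 mm
A6: ⌊210/2⌋ × 148 = 105 × 148 mm

105 × 148 mm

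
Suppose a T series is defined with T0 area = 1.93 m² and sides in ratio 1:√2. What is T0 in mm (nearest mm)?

1168 × 1652 mm

Let the short side be w mm. Then w · w√2 = 1.93 m² = 1,930,000 mm².
w² = 1,930,000/√2, so w ≈ 1168.2 mm; long side = w√2 ≈ 1652.1 mm.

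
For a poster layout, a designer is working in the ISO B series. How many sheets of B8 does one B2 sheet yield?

64

Each ISO step halves the sheet: 1 × B2 → 2 × B3 → 4 × B4 → 8 × B5 → …
From B2 to B8 is 6 halving steps: 2^6 = 64.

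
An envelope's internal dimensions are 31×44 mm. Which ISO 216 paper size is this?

B10 (31 × 44 mm)

Aspect ratio 44/31 ≈ 1.419 — close to the ISO √2 ≈ 1.414.
In the B-series (B0 = 1000 × 1414 mm): B10 = 31 × 44 mm.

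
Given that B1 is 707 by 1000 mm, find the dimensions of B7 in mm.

88 × 125 mm

B2: ⌊1000/2⌋ × 707 = 500 × 707 mm
B3: ⌊707/2⌋ × 500 = 353 × 500 mm
B4: ⌊500/2⌋ × 353 = 250 × 353 mm
B5: ⌊353/2⌋ × 250 = 176 × 250 mm
B6: ⌊250/2⌋ × 176 = 125 × 176 mm
B7: ⌊176/2⌋ × 125 = 88 × 125 mm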